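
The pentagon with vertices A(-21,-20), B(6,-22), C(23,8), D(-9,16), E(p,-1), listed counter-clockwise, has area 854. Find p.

-4

The doubled signed area Σ (x_i y_{i+1} − x_{i+1} y_i) is linear in p.
With p=0 it equals 1564; the coefficient of p is -36 (from the two edges through E).
So -36·p + 1564 = 2·854 = 1708 ⇒ p = -4.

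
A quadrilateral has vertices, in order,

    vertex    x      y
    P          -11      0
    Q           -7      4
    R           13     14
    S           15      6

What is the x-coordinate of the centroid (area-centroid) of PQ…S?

Apply the shoelace formula. First the cross-terms c_i = x_i·y_{i+1} − x_{i+1}·y_i:
  -44, -150, -132, 66  ⇒  2A = -260, A = -130.
Then Σ (x_i + x_{i+1})·c_i = -3540, so x̄ = -3540 / (6·(-130)) = 59/13.

59/13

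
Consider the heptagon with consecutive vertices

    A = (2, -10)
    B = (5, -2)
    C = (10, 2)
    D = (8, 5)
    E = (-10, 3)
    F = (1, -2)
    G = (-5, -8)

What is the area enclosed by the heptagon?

124.5

Apply the shoelace formula: 2A = Σ (x_i·y_{i+1} − x_{i+1}·y_i), indices taken mod 7.
Σ = (46) + (30) + (34) + (74) + (17) + (-18) + (66) = 249
Area = |Σ|/2 = 124.5.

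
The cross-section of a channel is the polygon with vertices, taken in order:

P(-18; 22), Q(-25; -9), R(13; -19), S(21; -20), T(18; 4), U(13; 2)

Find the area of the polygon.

Apply Gauss's area formula: 2A = Σ (x_i·y_{i+1} − x_{i+1}·y_i), indices taken mod 6.
Σ = (712) + (592) + (139) + (444) + (-16) + (322) = 2193
Area = |Σ|/2 = 1096.5.

1096.5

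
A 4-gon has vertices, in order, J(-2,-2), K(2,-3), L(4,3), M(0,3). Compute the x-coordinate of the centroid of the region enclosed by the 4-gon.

24/23

Apply Gauss's area formula. First the cross-terms c_i = x_i·y_{i+1} − x_{i+1}·y_i:
  10, 18, 12, 6  ⇒  2A = 46, A = 23.
Then Σ (x_i + x_{i+1})·c_i = 144, so x̄ = 144 / (6·23) = 24/23.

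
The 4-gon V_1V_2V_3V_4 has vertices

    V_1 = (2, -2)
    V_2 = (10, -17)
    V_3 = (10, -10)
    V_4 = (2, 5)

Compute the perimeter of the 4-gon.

|V_1V_2| = √((8)² + (-15)²) = √289 = 17
|V_2V_3| = √((0)² + (7)²) = √49 = 7
|V_3V_4| = √((-8)² + (15)²) = √289 = 17
|V_4V_1| = √((0)² + (-7)²) = √49 = 7
Perimeter = 17 + 7 + 17 + 7 = 48.

48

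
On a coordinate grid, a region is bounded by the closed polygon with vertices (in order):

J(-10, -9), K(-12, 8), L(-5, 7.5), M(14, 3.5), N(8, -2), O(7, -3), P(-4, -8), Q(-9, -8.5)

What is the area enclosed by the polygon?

268.25

Apply Gauss's area formula: 2A = Σ (x_i·y_{i+1} − x_{i+1}·y_i), indices taken mod 8.
Σ = (-188) + (-50) + (-122.5) + (-56) + (-10) + (-68) + (-38) + (-4) = -536.5
Area = |Σ|/2 = 268.25.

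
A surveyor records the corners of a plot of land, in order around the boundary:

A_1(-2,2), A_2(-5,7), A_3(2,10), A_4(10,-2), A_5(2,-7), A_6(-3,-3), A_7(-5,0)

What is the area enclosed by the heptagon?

145

Σ = (-4) + (-64) + (-104) + (-66) + (-27) + (-15) + (-10) = -290
Area = |Σ|/2 = 145.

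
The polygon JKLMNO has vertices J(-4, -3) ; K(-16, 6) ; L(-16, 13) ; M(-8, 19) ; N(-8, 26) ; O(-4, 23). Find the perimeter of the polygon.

|JK| = √((-12)² + (9)²) = √225 = 15
|KL| = √((0)² + (7)²) = √49 = 7
|LM| = √((8)² + (6)²) = √100 = 10
|MN| = √((0)² + (7)²) = √49 = 7
|NO| = √((4)² + (-3)²) = √25 = 5
|OJ| = √((0)² + (-26)²) = √676 = 26
Perimeter = 15 + 7 + 10 + 7 + 5 + 26 = 70.

70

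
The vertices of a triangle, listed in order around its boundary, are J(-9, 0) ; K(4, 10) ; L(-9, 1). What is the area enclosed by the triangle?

6.5

Apply the shoelace formula: 2A = Σ (x_i·y_{i+1} − x_{i+1}·y_i), indices taken mod 3.
J→K: (-9)(10) − (4)(0) = -90
K→L: (4)(1) − (-9)(10) = 94
L→J: (-9)(0) − (-9)(1) = 9
Σ = 13
Area = |Σ|/2 = 6.5.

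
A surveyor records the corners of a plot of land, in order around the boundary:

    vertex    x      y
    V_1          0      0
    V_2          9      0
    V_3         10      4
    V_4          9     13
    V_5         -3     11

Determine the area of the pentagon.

134

Apply the shoelace (surveyor's) formula: 2A = Σ (x_i·y_{i+1} − x_{i+1}·y_i), indices taken mod 5.
V_1→V_2: (0)(0) − (9)(0) = 0
V_2→V_3: (9)(4) − (10)(0) = 36
V_3→V_4: (10)(13) − (9)(4) = 94
V_4→V_5: (9)(11) − (-3)(13) = 138
V_5→V_1: (-3)(0) − (0)(11) = 0
Σ = 268
Area = |Σ|/2 = 134.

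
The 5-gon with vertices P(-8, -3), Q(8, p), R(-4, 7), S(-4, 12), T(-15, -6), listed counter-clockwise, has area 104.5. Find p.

13

The doubled signed area Σ (x_i y_{i+1} − x_{i+1} y_i) is linear in p.
With p=0 it equals 261; the coefficient of p is -4 (from the two edges through Q).
So -4·p + 261 = 2·104.5 = 209 ⇒ p = 13.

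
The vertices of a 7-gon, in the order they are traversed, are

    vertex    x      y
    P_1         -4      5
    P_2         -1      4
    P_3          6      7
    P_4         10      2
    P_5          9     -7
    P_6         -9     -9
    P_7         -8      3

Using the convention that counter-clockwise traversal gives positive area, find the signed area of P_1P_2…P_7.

-229.5

Σ = (-11) + (-31) + (-58) + (-88) + (-144) + (-99) + (-28) = -459
Signed area = Σ/2 = -229.5 (negative ⇒ clockwise traversal).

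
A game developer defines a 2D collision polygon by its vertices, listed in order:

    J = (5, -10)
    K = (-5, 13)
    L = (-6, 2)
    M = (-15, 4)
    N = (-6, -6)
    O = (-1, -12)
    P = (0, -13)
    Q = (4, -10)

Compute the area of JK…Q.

Apply the shoelace (surveyor's) formula: 2A = Σ (x_i·y_{i+1} − x_{i+1}·y_i), indices taken mod 8.
Σ = (15) + (68) + (6) + (114) + (66) + (13) + (52) + (10) = 344
Area = |Σ|/2 = 172.

172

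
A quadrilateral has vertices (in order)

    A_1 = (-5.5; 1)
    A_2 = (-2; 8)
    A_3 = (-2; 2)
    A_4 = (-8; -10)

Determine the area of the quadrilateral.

Σ = (-42) + (12) + (36) + (-63) = -57
Area = |Σ|/2 = 28.5.

28.5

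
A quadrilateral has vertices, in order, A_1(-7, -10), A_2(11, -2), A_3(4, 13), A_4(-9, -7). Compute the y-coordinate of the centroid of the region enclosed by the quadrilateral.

2/243

Apply the shoelace (surveyor's) formula. First the cross-terms c_i = x_i·y_{i+1} − x_{i+1}·y_i:
  124, 151, 89, 41  ⇒  2A = 405, A = 202.5.
Then Σ (y_i + y_{i+1})·c_i = 10, so ȳ = 10 / (6·202.5) = 2/243.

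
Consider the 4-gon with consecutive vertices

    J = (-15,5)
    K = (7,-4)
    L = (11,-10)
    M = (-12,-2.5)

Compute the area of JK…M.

Σ = (25) + (-26) + (-147.5) + (-97.5) = -246
Area = |Σ|/2 = 123.

123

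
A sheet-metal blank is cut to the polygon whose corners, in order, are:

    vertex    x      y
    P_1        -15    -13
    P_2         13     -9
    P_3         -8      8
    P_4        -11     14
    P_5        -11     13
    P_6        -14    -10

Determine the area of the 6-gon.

Apply the shoelace formula: 2A = Σ (x_i·y_{i+1} − x_{i+1}·y_i), indices taken mod 6.
P_1→P_2: (-15)(-9) − (13)(-13) = 304
P_2→P_3: (13)(8) − (-8)(-9) = 32
P_3→P_4: (-8)(14) − (-11)(8) = -24
P_4→P_5: (-11)(13) − (-11)(14) = 11
P_5→P_6: (-11)(-10) − (-14)(13) = 292
P_6→P_1: (-14)(-13) − (-15)(-10) = 32
Σ = 647
Area = |Σ|/2 = 323.5.

323.5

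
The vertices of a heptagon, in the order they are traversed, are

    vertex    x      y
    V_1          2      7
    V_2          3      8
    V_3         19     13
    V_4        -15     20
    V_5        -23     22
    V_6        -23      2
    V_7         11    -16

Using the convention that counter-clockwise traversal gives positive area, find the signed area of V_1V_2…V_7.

Apply the surveyor's formula: 2A = Σ (x_i·y_{i+1} − x_{i+1}·y_i), indices taken mod 7.
Cross-terms: -5, -113, 575, 130, 460, 346, 109  ⇒  Σ = 1502
Signed area = Σ/2 = 751 (positive ⇒ counter-clockwise traversal).

751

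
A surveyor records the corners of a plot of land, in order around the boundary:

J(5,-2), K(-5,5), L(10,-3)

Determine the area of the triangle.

12.5

Apply the shoelace (surveyor's) formula: 2A = Σ (x_i·y_{i+1} − x_{i+1}·y_i), indices taken mod 3.
J→K: (5)(5) − (-5)(-2) = 15
K→L: (-5)(-3) − (10)(5) = -35
L→J: (10)(-2) − (5)(-3) = -5
Σ = -25
Area = |Σ|/2 = 12.5.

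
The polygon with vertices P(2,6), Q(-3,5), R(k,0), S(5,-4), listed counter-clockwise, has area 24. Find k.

2

The doubled signed area Σ (x_i y_{i+1} − x_{i+1} y_i) is linear in k.
With k=0 it equals 66; the coefficient of k is -9 (from the two edges through R).
So -9·k + 66 = 2·24 = 48 ⇒ k = 2.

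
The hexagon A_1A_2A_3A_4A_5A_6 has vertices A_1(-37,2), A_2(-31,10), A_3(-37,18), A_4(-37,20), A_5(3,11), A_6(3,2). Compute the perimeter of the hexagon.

112

|A_1A_2| = √((6)² + (8)²) = √100 = 10
|A_2A_3| = √((-6)² + (8)²) = √100 = 10
|A_3A_4| = √((0)² + (2)²) = √4 = 2
|A_4A_5| = √((40)² + (-9)²) = √1681 = 41
|A_5A_6| = √((0)² + (-9)²) = √81 = 9
|A_6A_1| = √((-40)² + (0)²) = √1600 = 40
Perimeter = 10 + 10 + 2 + 41 + 9 + 40 = 112.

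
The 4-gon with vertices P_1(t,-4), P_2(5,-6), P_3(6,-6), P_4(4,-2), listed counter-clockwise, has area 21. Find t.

The doubled signed area Σ (x_i y_{i+1} − x_{i+1} y_i) is linear in t.
With t=0 it equals 22; the coefficient of t is -4 (from the two edges through P_1).
So -4·t + 22 = 2·21 = 42 ⇒ t = -5.

-5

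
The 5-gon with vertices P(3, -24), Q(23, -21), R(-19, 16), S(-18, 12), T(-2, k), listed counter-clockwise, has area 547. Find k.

-24

Write out the shoelace sum; only the two edges meeting at T involve k:
2·Area = [((-18)·k − (-2)·12) + ((-2)·(-24) − 3·k)] + 518
       = -21·k + 590 = 1094
⇒ k = -24.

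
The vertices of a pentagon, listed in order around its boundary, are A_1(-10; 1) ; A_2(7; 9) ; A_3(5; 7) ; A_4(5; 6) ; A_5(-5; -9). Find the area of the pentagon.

104

Σ = (-97) + (4) + (-5) + (-15) + (-95) = -208
Area = |Σ|/2 = 104.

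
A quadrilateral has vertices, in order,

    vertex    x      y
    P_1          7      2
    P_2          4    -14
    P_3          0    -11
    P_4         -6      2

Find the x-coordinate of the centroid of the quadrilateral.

Apply the shoelace (surveyor's) formula. First the cross-terms c_i = x_i·y_{i+1} − x_{i+1}·y_i:
  -106, -44, -66, -26  ⇒  2A = -242, A = -121.
Then Σ (x_i + x_{i+1})·c_i = -972, so x̄ = -972 / (6·(-121)) = 162/121.

162/121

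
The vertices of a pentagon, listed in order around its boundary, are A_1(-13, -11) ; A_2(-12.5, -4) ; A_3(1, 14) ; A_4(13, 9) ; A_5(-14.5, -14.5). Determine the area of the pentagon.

A_1→A_2: (-13)(-4) − (-12.5)(-11) = -85.5
A_2→A_3: (-12.5)(14) − (1)(-4) = -171
A_3→A_4: (1)(9) − (13)(14) = -173
A_4→A_5: (13)(-14.5) − (-14.5)(9) = -58
A_5→A_1: (-14.5)(-11) − (-13)(-14.5) = -29
Σ = -516.5
Area = |Σ|/2 = 258.25.

258.25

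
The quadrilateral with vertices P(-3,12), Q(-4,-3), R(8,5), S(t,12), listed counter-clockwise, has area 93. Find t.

-1

Write out the shoelace sum; only the two edges meeting at S involve t:
2·Area = [(8·12 − t·5) + (t·12 − (-3)·12)] + 61
       = 7·t + 193 = 186
⇒ t = -1.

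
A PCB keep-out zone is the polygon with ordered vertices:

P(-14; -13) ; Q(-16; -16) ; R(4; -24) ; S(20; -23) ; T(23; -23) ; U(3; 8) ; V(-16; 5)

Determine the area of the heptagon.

797.5

Apply the shoelace (surveyor's) formula: 2A = Σ (x_i·y_{i+1} − x_{i+1}·y_i), indices taken mod 7.
Σ = (16) + (448) + (388) + (69) + (253) + (143) + (278) = 1595
Area = |Σ|/2 = 797.5.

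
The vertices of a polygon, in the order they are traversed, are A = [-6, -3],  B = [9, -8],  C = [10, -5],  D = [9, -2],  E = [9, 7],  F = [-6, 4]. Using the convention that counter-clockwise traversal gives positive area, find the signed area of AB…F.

168

Apply the shoelace formula: 2A = Σ (x_i·y_{i+1} − x_{i+1}·y_i), indices taken mod 6.
Σ = (75) + (35) + (25) + (81) + (78) + (42) = 336
Signed area = Σ/2 = 168 (positive ⇒ counter-clockwise traversal).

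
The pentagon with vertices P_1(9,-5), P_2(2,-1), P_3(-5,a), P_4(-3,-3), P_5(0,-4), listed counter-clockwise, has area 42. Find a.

5

The doubled signed area Σ (x_i y_{i+1} − x_{i+1} y_i) is linear in a.
With a=0 it equals 59; the coefficient of a is 5 (from the two edges through P_3).
So 5·a + 59 = 2·42 = 84 ⇒ a = 5.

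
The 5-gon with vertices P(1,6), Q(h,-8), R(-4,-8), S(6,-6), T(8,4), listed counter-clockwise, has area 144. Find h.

-10

Write out the shoelace sum; only the two edges meeting at Q involve h:
2·Area = [(1·(-8) − h·6) + (h·(-8) − (-4)·(-8))] + 188
       = -14·h + 148 = 288
⇒ h = -10.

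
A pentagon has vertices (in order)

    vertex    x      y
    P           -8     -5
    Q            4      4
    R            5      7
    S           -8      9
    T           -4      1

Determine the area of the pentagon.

Cross-terms: -12, 8, 101, 28, 28  ⇒  Σ = 153
Area = |Σ|/2 = 76.5.

76.5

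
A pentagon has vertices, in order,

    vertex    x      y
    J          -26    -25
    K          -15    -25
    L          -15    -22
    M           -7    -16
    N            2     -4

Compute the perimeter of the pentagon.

74

|JK| = √((11)² + (0)²) = √121 = 11
|KL| = √((0)² + (3)²) = √9 = 3
|LM| = √((8)² + (6)²) = √100 = 10
|MN| = √((9)² + (12)²) = √225 = 15
|NJ| = √((-28)² + (-21)²) = √1225 = 35
Perimeter = 11 + 3 + 10 + 15 + 35 = 74.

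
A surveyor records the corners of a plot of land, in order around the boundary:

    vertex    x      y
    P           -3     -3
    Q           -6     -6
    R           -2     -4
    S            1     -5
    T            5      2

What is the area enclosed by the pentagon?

Σ = (0) + (12) + (14) + (27) + (-9) = 44
Area = |Σ|/2 = 22.

22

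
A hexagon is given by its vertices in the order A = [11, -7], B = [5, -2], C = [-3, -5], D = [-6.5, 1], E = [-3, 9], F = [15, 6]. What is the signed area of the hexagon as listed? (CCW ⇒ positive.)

A→B: (11)(-2) − (5)(-7) = 13
B→C: (5)(-5) − (-3)(-2) = -31
C→D: (-3)(1) − (-6.5)(-5) = -35.5
D→E: (-6.5)(9) − (-3)(1) = -55.5
E→F: (-3)(6) − (15)(9) = -153
F→A: (15)(-7) − (11)(6) = -171
Σ = -433
Signed area = Σ/2 = -216.5 (negative ⇒ clockwise traversal).

-216.5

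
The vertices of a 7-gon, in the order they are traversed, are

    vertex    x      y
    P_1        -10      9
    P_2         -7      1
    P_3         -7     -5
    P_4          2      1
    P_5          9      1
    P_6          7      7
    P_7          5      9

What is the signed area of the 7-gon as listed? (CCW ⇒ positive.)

Σ = (53) + (42) + (3) + (-7) + (56) + (28) + (135) = 310
Signed area = Σ/2 = 155 (positive ⇒ counter-clockwise traversal).

155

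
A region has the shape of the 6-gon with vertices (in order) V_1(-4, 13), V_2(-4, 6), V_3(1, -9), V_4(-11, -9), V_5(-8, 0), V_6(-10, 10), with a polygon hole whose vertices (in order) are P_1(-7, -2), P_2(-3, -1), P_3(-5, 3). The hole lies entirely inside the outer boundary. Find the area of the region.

Outer boundary:
Apply the shoelace (surveyor's) formula: 2A = Σ (x_i·y_{i+1} − x_{i+1}·y_i), indices taken mod 6.
Cross-terms: 28, 30, -108, -72, -80, -90  ⇒  Σ = -292
Area = |Σ|/2 = 146.
Hole:
Σ = (1) + (-14) + (31) = 18
Area = |Σ|/2 = 9.
Net area = 146 − 9 = 137.

137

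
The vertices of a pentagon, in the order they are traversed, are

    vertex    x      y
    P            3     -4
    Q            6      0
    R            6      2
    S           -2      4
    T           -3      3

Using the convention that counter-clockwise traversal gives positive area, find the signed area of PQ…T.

36.5

Apply the shoelace formula: 2A = Σ (x_i·y_{i+1} − x_{i+1}·y_i), indices taken mod 5.
Σ = (24) + (12) + (28) + (6) + (3) = 73
Signed area = Σ/2 = 36.5 (positive ⇒ counter-clockwise traversal).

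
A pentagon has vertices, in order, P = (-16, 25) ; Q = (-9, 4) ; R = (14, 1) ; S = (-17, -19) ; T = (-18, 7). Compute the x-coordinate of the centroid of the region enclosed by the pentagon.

Apply Gauss's area formula. First the cross-terms c_i = x_i·y_{i+1} − x_{i+1}·y_i:
  161, -65, -249, -461, -338  ⇒  2A = -952, A = -476.
Then Σ (x_i + x_{i+1})·c_i = 24024, so x̄ = 24024 / (6·(-476)) = -143/17.

-143/17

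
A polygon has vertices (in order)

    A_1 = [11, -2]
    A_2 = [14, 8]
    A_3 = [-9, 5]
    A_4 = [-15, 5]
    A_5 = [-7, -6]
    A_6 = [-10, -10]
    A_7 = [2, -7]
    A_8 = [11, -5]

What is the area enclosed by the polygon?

306.5

Apply Gauss's area formula: 2A = Σ (x_i·y_{i+1} − x_{i+1}·y_i), indices taken mod 8.
Σ = (116) + (142) + (30) + (125) + (10) + (90) + (67) + (33) = 613
Area = |Σ|/2 = 306.5.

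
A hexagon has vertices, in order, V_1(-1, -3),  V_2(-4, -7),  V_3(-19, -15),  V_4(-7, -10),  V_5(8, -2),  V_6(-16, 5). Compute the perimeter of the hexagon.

|V_1V_2| = √((-3)² + (-4)²) = √25 = 5
|V_2V_3| = √((-15)² + (-8)²) = √289 = 17
|V_3V_4| = √((12)² + (5)²) = √169 = 13
|V_4V_5| = √((15)² + (8)²) = √289 = 17
|V_5V_6| = √((-24)² + (7)²) = √625 = 25
|V_6V_1| = √((15)² + (-8)²) = √289 = 17
Perimeter = 5 + 17 + 13 + 17 + 25 + 17 = 94.

94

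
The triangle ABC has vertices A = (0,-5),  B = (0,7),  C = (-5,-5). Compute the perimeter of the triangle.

|AB| = √((0)² + (12)²) = √144 = 12
|BC| = √((-5)² + (-12)²) = √169 = 13
|CA| = √((5)² + (0)²) = √25 = 5
Perimeter = 12 + 13 + 5 = 30.

30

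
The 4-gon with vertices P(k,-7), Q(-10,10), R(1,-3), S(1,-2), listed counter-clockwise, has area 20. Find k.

8

Write out the shoelace sum; only the two edges meeting at P involve k:
2·Area = [(1·(-7) − k·(-2)) + (k·10 − (-10)·(-7))] + 21
       = 12·k + -56 = 40
⇒ k = 8.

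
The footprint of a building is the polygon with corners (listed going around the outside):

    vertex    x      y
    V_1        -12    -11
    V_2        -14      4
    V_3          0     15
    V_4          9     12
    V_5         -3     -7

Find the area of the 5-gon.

Apply the shoelace (surveyor's) formula: 2A = Σ (x_i·y_{i+1} − x_{i+1}·y_i), indices taken mod 5.
Cross-terms: -202, -210, -135, -27, -51  ⇒  Σ = -625
Area = |Σ|/2 = 312.5.

312.5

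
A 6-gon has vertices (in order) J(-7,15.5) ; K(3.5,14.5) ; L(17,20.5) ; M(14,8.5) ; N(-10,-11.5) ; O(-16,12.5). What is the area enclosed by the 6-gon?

509.25

Apply the shoelace (surveyor's) formula: 2A = Σ (x_i·y_{i+1} − x_{i+1}·y_i), indices taken mod 6.
Cross-terms: -155.75, -174.75, -142.5, -76, -309, -160.5  ⇒  Σ = -1018.5
Area = |Σ|/2 = 509.25.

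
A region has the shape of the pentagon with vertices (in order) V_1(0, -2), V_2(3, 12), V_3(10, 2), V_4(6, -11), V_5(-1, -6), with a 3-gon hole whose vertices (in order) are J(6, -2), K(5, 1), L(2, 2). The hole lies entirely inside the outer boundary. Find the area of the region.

Outer boundary:
Apply Gauss's area formula: 2A = Σ (x_i·y_{i+1} − x_{i+1}·y_i), indices taken mod 5.
Σ = (6) + (-114) + (-122) + (-47) + (2) = -275
Area = |Σ|/2 = 137.5.
Hole:
Apply the shoelace (surveyor's) formula: 2A = Σ (x_i·y_{i+1} − x_{i+1}·y_i), indices taken mod 3.
J→K: (6)(1) − (5)(-2) = 16
K→L: (5)(2) − (2)(1) = 8
L→J: (2)(-2) − (6)(2) = -16
Σ = 8
Area = |Σ|/2 = 4.
Net area = 137.5 − 4 = 133.5.

133.5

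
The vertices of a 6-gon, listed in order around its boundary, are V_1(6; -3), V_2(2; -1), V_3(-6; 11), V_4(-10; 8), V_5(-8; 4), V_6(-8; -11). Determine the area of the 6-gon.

156

Apply the shoelace (surveyor's) formula: 2A = Σ (x_i·y_{i+1} − x_{i+1}·y_i), indices taken mod 6.
Cross-terms: 0, 16, 62, 24, 120, 90  ⇒  Σ = 312
Area = |Σ|/2 = 156.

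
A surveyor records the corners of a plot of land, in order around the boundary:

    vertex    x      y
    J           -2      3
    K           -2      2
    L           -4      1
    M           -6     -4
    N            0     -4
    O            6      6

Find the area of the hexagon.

J→K: (-2)(2) − (-2)(3) = 2
K→L: (-2)(1) − (-4)(2) = 6
L→M: (-4)(-4) − (-6)(1) = 22
M→N: (-6)(-4) − (0)(-4) = 24
N→O: (0)(6) − (6)(-4) = 24
O→J: (6)(3) − (-2)(6) = 30
Σ = 108
Area = |Σ|/2 = 54.

54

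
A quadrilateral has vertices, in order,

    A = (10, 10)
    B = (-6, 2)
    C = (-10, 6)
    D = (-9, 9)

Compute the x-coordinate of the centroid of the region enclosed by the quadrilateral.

-45/19

Apply the shoelace formula. First the cross-terms c_i = x_i·y_{i+1} − x_{i+1}·y_i:
  80, -16, -36, -180  ⇒  2A = -152, A = -76.
Then Σ (x_i + x_{i+1})·c_i = 1080, so x̄ = 1080 / (6·(-76)) = -45/19.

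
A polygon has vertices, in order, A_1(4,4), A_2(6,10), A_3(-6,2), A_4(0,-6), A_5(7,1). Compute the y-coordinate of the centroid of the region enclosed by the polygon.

Apply the surveyor's formula. First the cross-terms c_i = x_i·y_{i+1} − x_{i+1}·y_i:
  16, 72, 36, 42, 24  ⇒  2A = 190, A = 95.
Then Σ (y_i + y_{i+1})·c_i = 854, so ȳ = 854 / (6·95) = 427/285.

427/285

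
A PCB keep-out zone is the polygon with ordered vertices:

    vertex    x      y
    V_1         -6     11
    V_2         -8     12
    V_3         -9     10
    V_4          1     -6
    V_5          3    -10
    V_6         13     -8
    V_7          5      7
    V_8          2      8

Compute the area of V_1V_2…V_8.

214.5

Σ = (16) + (28) + (44) + (8) + (106) + (131) + (26) + (70) = 429
Area = |Σ|/2 = 214.5.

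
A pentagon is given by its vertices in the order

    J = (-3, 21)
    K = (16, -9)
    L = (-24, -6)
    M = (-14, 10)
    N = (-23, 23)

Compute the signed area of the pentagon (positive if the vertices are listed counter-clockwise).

-725.5

Cross-terms: -309, -312, -324, -92, -414  ⇒  Σ = -1451
Signed area = Σ/2 = -725.5 (negative ⇒ clockwise traversal).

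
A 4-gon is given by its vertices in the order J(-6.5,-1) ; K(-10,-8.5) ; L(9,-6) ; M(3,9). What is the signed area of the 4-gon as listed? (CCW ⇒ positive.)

Apply Gauss's area formula: 2A = Σ (x_i·y_{i+1} − x_{i+1}·y_i), indices taken mod 4.
Cross-terms: 45.25, 136.5, 99, 55.5  ⇒  Σ = 336.25
Signed area = Σ/2 = 168.125 (positive ⇒ counter-clockwise traversal).

168.125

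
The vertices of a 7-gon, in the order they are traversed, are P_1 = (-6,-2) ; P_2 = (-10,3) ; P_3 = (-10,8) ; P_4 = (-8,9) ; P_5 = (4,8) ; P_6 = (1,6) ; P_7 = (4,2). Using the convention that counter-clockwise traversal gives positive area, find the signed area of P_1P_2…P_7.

Σ = (-38) + (-50) + (-26) + (-100) + (16) + (-22) + (4) = -216
Signed area = Σ/2 = -108 (negative ⇒ clockwise traversal).

-108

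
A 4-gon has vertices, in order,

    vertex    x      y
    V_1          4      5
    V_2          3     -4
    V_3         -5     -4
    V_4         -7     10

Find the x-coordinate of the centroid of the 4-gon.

Apply Gauss's area formula. First the cross-terms c_i = x_i·y_{i+1} − x_{i+1}·y_i:
  -31, -32, -78, -75  ⇒  2A = -216, A = -108.
Then Σ (x_i + x_{i+1})·c_i = 1008, so x̄ = 1008 / (6·(-108)) = -14/9.

-14/9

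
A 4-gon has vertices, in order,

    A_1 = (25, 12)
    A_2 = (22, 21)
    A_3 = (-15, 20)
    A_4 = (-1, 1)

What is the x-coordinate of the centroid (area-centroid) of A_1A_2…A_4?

691/123

Apply Gauss's area formula. First the cross-terms c_i = x_i·y_{i+1} − x_{i+1}·y_i:
  261, 755, 5, -37  ⇒  2A = 984, A = 492.
Then Σ (x_i + x_{i+1})·c_i = 16584, so x̄ = 16584 / (6·492) = 691/123.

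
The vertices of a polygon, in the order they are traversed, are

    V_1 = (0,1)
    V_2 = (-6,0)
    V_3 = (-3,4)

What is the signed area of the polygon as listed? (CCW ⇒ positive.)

-10.5

Apply the surveyor's formula: 2A = Σ (x_i·y_{i+1} − x_{i+1}·y_i), indices taken mod 3.
Σ = (6) + (-24) + (-3) = -21
Signed area = Σ/2 = -10.5 (negative ⇒ clockwise traversal).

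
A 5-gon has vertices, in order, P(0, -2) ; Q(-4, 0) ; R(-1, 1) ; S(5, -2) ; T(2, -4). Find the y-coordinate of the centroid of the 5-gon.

Apply the surveyor's formula. First the cross-terms c_i = x_i·y_{i+1} − x_{i+1}·y_i:
  -8, -4, -3, -16, -4  ⇒  2A = -35, A = -17.5.
Then Σ (y_i + y_{i+1})·c_i = 135, so ȳ = 135 / (6·(-17.5)) = -9/7.

-9/7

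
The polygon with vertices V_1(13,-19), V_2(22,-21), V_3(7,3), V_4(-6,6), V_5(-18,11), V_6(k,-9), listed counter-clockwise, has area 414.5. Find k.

-3

The doubled signed area Σ (x_i y_{i+1} − x_{i+1} y_i) is linear in k.
With k=0 it equals 739; the coefficient of k is -30 (from the two edges through V_6).
So -30·k + 739 = 2·414.5 = 829 ⇒ k = -3.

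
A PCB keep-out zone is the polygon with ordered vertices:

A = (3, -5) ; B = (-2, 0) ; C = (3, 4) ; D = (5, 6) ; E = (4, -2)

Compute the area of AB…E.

Apply Gauss's area formula: 2A = Σ (x_i·y_{i+1} − x_{i+1}·y_i), indices taken mod 5.
Σ = (-10) + (-8) + (-2) + (-34) + (-14) = -68
Area = |Σ|/2 = 34.

34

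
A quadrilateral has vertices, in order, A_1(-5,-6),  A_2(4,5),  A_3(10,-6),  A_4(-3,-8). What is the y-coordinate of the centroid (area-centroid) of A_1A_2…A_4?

Apply the shoelace (surveyor's) formula. First the cross-terms c_i = x_i·y_{i+1} − x_{i+1}·y_i:
  -1, -74, -98, -22  ⇒  2A = -195, A = -97.5.
Then Σ (y_i + y_{i+1})·c_i = 1755, so ȳ = 1755 / (6·(-97.5)) = -3.

-3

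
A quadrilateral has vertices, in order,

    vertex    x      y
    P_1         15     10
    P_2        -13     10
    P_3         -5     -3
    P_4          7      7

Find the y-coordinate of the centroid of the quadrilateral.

1393/240

Apply the shoelace formula. First the cross-terms c_i = x_i·y_{i+1} − x_{i+1}·y_i:
  280, 89, -14, -35  ⇒  2A = 320, A = 160.
Then Σ (y_i + y_{i+1})·c_i = 5572, so ȳ = 5572 / (6·160) = 1393/240.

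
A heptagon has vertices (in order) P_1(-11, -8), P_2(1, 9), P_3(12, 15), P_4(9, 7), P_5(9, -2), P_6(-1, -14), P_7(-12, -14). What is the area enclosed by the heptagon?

Apply the shoelace (surveyor's) formula: 2A = Σ (x_i·y_{i+1} − x_{i+1}·y_i), indices taken mod 7.
Cross-terms: -91, -93, -51, -81, -128, -154, -58  ⇒  Σ = -656
Area = |Σ|/2 = 328.

328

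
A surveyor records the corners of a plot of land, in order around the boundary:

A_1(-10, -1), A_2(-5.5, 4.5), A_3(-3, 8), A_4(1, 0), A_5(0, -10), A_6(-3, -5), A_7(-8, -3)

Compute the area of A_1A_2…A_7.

Apply the shoelace (surveyor's) formula: 2A = Σ (x_i·y_{i+1} − x_{i+1}·y_i), indices taken mod 7.
Σ = (-50.5) + (-30.5) + (-8) + (-10) + (-30) + (-31) + (-22) = -182
Area = |Σ|/2 = 91.

91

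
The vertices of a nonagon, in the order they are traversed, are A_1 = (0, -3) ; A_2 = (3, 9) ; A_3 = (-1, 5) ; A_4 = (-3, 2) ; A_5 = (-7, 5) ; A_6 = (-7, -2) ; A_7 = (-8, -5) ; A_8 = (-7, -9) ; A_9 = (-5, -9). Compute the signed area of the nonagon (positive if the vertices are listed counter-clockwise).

91.5

Cross-terms: 9, 24, 13, -1, 49, 19, 37, 18, 15  ⇒  Σ = 183
Signed area = Σ/2 = 91.5 (positive ⇒ counter-clockwise traversal).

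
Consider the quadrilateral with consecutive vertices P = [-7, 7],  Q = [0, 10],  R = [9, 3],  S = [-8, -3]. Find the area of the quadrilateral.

Apply the surveyor's formula: 2A = Σ (x_i·y_{i+1} − x_{i+1}·y_i), indices taken mod 4.
Σ = (-70) + (-90) + (-3) + (-77) = -240
Area = |Σ|/2 = 120.

120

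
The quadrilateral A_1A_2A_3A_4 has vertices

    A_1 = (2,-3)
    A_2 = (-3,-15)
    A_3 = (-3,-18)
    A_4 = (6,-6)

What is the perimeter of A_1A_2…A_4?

36

|A_1A_2| = √((-5)² + (-12)²) = √169 = 13
|A_2A_3| = √((0)² + (-3)²) = √9 = 3
|A_3A_4| = √((9)² + (12)²) = √225 = 15
|A_4A_1| = √((-4)² + (3)²) = √25 = 5
Perimeter = 13 + 3 + 15 + 5 = 36.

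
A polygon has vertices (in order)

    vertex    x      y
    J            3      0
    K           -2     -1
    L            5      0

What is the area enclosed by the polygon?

Apply the surveyor's formula: 2A = Σ (x_i·y_{i+1} − x_{i+1}·y_i), indices taken mod 3.
Σ = (-3) + (5) + (0) = 2
Area = |Σ|/2 = 1.

1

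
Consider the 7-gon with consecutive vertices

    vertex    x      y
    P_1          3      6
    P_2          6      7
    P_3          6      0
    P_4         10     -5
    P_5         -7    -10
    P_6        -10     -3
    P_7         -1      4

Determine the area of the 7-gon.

Cross-terms: -15, -42, -30, -135, -79, -43, -18  ⇒  Σ = -362
Area = |Σ|/2 = 181.

181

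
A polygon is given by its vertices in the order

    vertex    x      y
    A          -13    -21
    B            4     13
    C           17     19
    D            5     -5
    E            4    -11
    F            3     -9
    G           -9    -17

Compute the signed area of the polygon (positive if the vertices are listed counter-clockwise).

-306

Σ = (-85) + (-145) + (-180) + (-35) + (-3) + (-132) + (-32) = -612
Signed area = Σ/2 = -306 (negative ⇒ clockwise traversal).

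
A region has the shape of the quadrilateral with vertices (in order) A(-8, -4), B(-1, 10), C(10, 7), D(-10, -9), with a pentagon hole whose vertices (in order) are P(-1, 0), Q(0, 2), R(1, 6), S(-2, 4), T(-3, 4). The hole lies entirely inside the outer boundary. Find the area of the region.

111.5

Outer boundary:
Apply the shoelace (surveyor's) formula: 2A = Σ (x_i·y_{i+1} − x_{i+1}·y_i), indices taken mod 4.
Cross-terms: -84, -107, -20, -32  ⇒  Σ = -243
Area = |Σ|/2 = 121.5.
Hole:
Apply the surveyor's formula: 2A = Σ (x_i·y_{i+1} − x_{i+1}·y_i), indices taken mod 5.
Σ = (-2) + (-2) + (16) + (4) + (4) = 20
Area = |Σ|/2 = 10.
Net area = 121.5 − 10 = 111.5.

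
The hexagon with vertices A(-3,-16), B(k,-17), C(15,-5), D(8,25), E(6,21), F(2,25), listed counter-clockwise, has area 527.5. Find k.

The doubled signed area Σ (x_i y_{i+1} − x_{i+1} y_i) is linear in k.
With k=0 it equals 890; the coefficient of k is 11 (from the two edges through B).
So 11·k + 890 = 2·527.5 = 1055 ⇒ k = 15.

15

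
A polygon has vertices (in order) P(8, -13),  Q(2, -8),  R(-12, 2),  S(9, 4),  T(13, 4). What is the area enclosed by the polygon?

Apply the shoelace (surveyor's) formula: 2A = Σ (x_i·y_{i+1} − x_{i+1}·y_i), indices taken mod 5.
Σ = (-38) + (-92) + (-66) + (-16) + (-201) = -413
Area = |Σ|/2 = 206.5.

206.5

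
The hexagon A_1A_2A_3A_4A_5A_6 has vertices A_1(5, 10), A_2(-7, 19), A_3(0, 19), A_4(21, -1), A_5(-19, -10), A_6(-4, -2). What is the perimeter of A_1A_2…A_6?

|A_1A_2| = √((-12)² + (9)²) = √225 = 15
|A_2A_3| = √((7)² + (0)²) = √49 = 7
|A_3A_4| = √((21)² + (-20)²) = √841 = 29
|A_4A_5| = √((-40)² + (-9)²) = √1681 = 41
|A_5A_6| = √((15)² + (8)²) = √289 = 17
|A_6A_1| = √((9)² + (12)²) = √225 = 15
Perimeter = 15 + 7 + 29 + 41 + 17 + 15 = 124.

124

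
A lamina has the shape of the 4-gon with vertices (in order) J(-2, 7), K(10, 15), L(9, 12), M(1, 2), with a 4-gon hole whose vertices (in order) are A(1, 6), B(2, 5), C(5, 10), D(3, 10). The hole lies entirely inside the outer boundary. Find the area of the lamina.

41

Outer boundary:
Apply the surveyor's formula: 2A = Σ (x_i·y_{i+1} − x_{i+1}·y_i), indices taken mod 4.
J→K: (-2)(15) − (10)(7) = -100
K→L: (10)(12) − (9)(15) = -15
L→M: (9)(2) − (1)(12) = 6
M→J: (1)(7) − (-2)(2) = 11
Σ = -98
Area = |Σ|/2 = 49.
Hole:
Apply the shoelace (surveyor's) formula: 2A = Σ (x_i·y_{i+1} − x_{i+1}·y_i), indices taken mod 4.
Cross-terms: -7, -5, 20, 8  ⇒  Σ = 16
Area = |Σ|/2 = 8.
Net area = 49 − 8 = 41.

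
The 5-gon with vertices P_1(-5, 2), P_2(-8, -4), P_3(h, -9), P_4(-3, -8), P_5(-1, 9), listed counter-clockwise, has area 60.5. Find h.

Write out the shoelace sum; only the two edges meeting at P_3 involve h:
2·Area = [((-8)·(-9) − h·(-4)) + (h·(-8) − (-3)·(-9))] + 44
       = -4·h + 89 = 121
⇒ h = -8.

-8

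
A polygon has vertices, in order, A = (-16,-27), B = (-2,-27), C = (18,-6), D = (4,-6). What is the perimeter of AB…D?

86

|AB| = √((14)² + (0)²) = √196 = 14
|BC| = √((20)² + (21)²) = √841 = 29
|CD| = √((-14)² + (0)²) = √196 = 14
|DA| = √((-20)² + (-21)²) = √841 = 29
Perimeter = 14 + 29 + 14 + 29 = 86.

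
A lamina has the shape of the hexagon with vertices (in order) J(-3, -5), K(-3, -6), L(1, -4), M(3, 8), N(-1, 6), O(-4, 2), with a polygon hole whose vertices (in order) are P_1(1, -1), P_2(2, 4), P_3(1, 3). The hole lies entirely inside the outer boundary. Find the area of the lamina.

55.5

Outer boundary:
Cross-terms: 3, 18, 20, 26, 22, 26  ⇒  Σ = 115
Area = |Σ|/2 = 57.5.
Hole:
Apply the surveyor's formula: 2A = Σ (x_i·y_{i+1} − x_{i+1}·y_i), indices taken mod 3.
P_1→P_2: (1)(4) − (2)(-1) = 6
P_2→P_3: (2)(3) − (1)(4) = 2
P_3→P_1: (1)(-1) − (1)(3) = -4
Σ = 4
Area = |Σ|/2 = 2.
Net area = 57.5 − 2 = 55.5.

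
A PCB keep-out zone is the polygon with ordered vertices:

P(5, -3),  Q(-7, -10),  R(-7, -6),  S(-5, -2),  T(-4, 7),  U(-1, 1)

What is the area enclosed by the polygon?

Apply the surveyor's formula: 2A = Σ (x_i·y_{i+1} − x_{i+1}·y_i), indices taken mod 6.
P→Q: (5)(-10) − (-7)(-3) = -71
Q→R: (-7)(-6) − (-7)(-10) = -28
R→S: (-7)(-2) − (-5)(-6) = -16
S→T: (-5)(7) − (-4)(-2) = -43
T→U: (-4)(1) − (-1)(7) = 3
U→P: (-1)(-3) − (5)(1) = -2
Σ = -157
Area = |Σ|/2 = 78.5.

78.5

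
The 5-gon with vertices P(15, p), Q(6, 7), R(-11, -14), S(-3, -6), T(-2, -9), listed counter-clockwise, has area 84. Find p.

The doubled signed area Σ (x_i y_{i+1} − x_{i+1} y_i) is linear in p.
With p=0 it equals 272; the coefficient of p is -8 (from the two edges through P).
So -8·p + 272 = 2·84 = 168 ⇒ p = 13.

13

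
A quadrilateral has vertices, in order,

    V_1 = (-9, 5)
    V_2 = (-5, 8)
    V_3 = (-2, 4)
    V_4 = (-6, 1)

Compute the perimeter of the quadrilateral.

20

|V_1V_2| = √((4)² + (3)²) = √25 = 5
|V_2V_3| = √((3)² + (-4)²) = √25 = 5
|V_3V_4| = √((-4)² + (-3)²) = √25 = 5
|V_4V_1| = √((-3)² + (4)²) = √25 = 5
Perimeter = 5 + 5 + 5 + 5 = 20.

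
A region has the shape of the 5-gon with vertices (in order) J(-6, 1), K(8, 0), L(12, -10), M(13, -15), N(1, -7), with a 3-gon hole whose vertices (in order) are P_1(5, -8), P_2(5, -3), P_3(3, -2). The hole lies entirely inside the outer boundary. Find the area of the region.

122.5

Outer boundary:
Apply Gauss's area formula: 2A = Σ (x_i·y_{i+1} − x_{i+1}·y_i), indices taken mod 5.
Σ = (-8) + (-80) + (-50) + (-76) + (-41) = -255
Area = |Σ|/2 = 127.5.
Hole:
Apply the shoelace formula: 2A = Σ (x_i·y_{i+1} − x_{i+1}·y_i), indices taken mod 3.
P_1→P_2: (5)(-3) − (5)(-8) = 25
P_2→P_3: (5)(-2) − (3)(-3) = -1
P_3→P_1: (3)(-8) − (5)(-2) = -14
Σ = 10
Area = |Σ|/2 = 5.
Net area = 127.5 − 5 = 122.5.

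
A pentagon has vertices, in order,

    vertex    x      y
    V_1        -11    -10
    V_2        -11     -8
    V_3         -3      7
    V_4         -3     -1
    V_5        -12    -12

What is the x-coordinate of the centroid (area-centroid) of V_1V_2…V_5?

-1670/261

Apply the shoelace formula. First the cross-terms c_i = x_i·y_{i+1} − x_{i+1}·y_i:
  -22, -101, 24, 24, -12  ⇒  2A = -87, A = -43.5.
Then Σ (x_i + x_{i+1})·c_i = 1670, so x̄ = 1670 / (6·(-43.5)) = -1670/261.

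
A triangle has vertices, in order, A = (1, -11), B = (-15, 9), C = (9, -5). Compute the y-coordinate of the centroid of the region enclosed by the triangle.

-7/3

Apply the surveyor's formula. First the cross-terms c_i = x_i·y_{i+1} − x_{i+1}·y_i:
  -156, -6, -94  ⇒  2A = -256, A = -128.
Then Σ (y_i + y_{i+1})·c_i = 1792, so ȳ = 1792 / (6·(-128)) = -7/3.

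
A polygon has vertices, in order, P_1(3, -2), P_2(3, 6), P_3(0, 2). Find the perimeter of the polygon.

|P_1P_2| = √((0)² + (8)²) = √64 = 8
|P_2P_3| = √((-3)² + (-4)²) = √25 = 5
|P_3P_1| = √((3)² + (-4)²) = √25 = 5
Perimeter = 8 + 5 + 5 = 18.

18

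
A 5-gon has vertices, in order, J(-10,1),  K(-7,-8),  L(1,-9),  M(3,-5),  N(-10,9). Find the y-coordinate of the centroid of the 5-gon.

Apply the surveyor's formula. First the cross-terms c_i = x_i·y_{i+1} − x_{i+1}·y_i:
  87, 71, 22, -23, 80  ⇒  2A = 237, A = 118.5.
Then Σ (y_i + y_{i+1})·c_i = -1416, so ȳ = -1416 / (6·118.5) = -472/237.

-472/237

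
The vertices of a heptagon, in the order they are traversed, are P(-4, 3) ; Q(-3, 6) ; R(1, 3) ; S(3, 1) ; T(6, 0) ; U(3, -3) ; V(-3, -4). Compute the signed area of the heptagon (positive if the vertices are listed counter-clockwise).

Cross-terms: -15, -15, -8, -6, -18, -21, -25  ⇒  Σ = -108
Signed area = Σ/2 = -54 (negative ⇒ clockwise traversal).

-54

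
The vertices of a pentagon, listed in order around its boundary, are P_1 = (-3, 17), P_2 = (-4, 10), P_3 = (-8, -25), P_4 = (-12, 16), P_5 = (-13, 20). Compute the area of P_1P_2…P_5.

201.5

Apply the shoelace formula: 2A = Σ (x_i·y_{i+1} − x_{i+1}·y_i), indices taken mod 5.
P_1→P_2: (-3)(10) − (-4)(17) = 38
P_2→P_3: (-4)(-25) − (-8)(10) = 180
P_3→P_4: (-8)(16) − (-12)(-25) = -428
P_4→P_5: (-12)(20) − (-13)(16) = -32
P_5→P_1: (-13)(17) − (-3)(20) = -161
Σ = -403
Area = |Σ|/2 = 201.5.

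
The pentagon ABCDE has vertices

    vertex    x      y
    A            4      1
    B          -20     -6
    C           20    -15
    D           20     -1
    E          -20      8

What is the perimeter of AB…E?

146

|AB| = √((-24)² + (-7)²) = √625 = 25
|BC| = √((40)² + (-9)²) = √1681 = 41
|CD| = √((0)² + (14)²) = √196 = 14
|DE| = √((-40)² + (9)²) = √1681 = 41
|EA| = √((24)² + (-7)²) = √625 = 25
Perimeter = 25 + 41 + 14 + 41 + 25 = 146.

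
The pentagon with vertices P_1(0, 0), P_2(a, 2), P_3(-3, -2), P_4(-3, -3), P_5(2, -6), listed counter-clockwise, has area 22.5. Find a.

The doubled signed area Σ (x_i y_{i+1} − x_{i+1} y_i) is linear in a.
With a=0 it equals 33; the coefficient of a is -2 (from the two edges through P_2).
So -2·a + 33 = 2·22.5 = 45 ⇒ a = -6.

-6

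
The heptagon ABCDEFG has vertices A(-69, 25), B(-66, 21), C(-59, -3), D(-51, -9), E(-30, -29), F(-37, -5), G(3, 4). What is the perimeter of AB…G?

210

|AB| = √((3)² + (-4)²) = √25 = 5
|BC| = √((7)² + (-24)²) = √625 = 25
|CD| = √((8)² + (-6)²) = √100 = 10
|DE| = √((21)² + (-20)²) = √841 = 29
|EF| = √((-7)² + (24)²) = √625 = 25
|FG| = √((40)² + (9)²) = √1681 = 41
|GA| = √((-72)² + (21)²) = √5625 = 75
Perimeter = 5 + 25 + 10 + 29 + 25 + 41 + 75 = 210.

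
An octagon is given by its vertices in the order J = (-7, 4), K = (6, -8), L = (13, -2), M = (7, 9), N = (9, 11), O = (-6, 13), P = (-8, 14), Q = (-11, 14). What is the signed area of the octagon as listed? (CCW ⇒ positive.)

Cross-terms: 32, 92, 131, -4, 183, 20, 42, 54  ⇒  Σ = 550
Signed area = Σ/2 = 275 (positive ⇒ counter-clockwise traversal).

275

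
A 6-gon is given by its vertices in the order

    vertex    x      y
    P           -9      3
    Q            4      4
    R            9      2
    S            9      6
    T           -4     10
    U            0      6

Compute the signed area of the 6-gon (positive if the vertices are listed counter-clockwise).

Σ = (-48) + (-28) + (36) + (114) + (-24) + (54) = 104
Signed area = Σ/2 = 52 (positive ⇒ counter-clockwise traversal).

52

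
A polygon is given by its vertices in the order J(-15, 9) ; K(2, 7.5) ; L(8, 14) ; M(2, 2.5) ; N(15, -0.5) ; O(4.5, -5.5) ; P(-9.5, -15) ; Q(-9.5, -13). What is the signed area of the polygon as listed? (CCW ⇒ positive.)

-354.25

Apply the shoelace (surveyor's) formula: 2A = Σ (x_i·y_{i+1} − x_{i+1}·y_i), indices taken mod 8.
Σ = (-130.5) + (-32) + (-8) + (-38.5) + (-80.25) + (-119.75) + (-19) + (-280.5) = -708.5
Signed area = Σ/2 = -354.25 (negative ⇒ clockwise traversal).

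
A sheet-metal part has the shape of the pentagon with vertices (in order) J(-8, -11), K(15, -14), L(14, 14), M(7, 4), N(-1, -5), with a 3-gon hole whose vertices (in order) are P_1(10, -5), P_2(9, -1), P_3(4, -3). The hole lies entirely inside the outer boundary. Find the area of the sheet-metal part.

Outer boundary:
Cross-terms: 277, 406, -42, -31, -29  ⇒  Σ = 581
Area = |Σ|/2 = 290.5.
Hole:
Apply the surveyor's formula: 2A = Σ (x_i·y_{i+1} − x_{i+1}·y_i), indices taken mod 3.
Cross-terms: 35, -23, 10  ⇒  Σ = 22
Area = |Σ|/2 = 11.
Net area = 290.5 − 11 = 279.5.

279.5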